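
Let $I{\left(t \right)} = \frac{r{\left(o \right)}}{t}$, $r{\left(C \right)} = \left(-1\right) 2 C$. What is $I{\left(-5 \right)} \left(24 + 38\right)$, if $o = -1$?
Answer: $- \frac{124}{5} \approx -24.8$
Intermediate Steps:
$r{\left(C \right)} = - 2 C$
$I{\left(t \right)} = \frac{2}{t}$ ($I{\left(t \right)} = \frac{\left(-2\right) \left(-1\right)}{t} = \frac{2}{t}$)
$I{\left(-5 \right)} \left(24 + 38\right) = \frac{2}{-5} \left(24 + 38\right) = 2 \left(- \frac{1}{5}\right) 62 = \left(- \frac{2}{5}\right) 62 = - \frac{124}{5}$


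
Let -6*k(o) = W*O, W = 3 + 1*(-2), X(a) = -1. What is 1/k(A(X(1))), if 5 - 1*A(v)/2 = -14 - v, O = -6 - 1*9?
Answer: ⅖ ≈ 0.40000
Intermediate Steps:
O = -15 (O = -6 - 9 = -15)
A(v) = 38 + 2*v (A(v) = 10 - 2*(-14 - v) = 10 + (28 + 2*v) = 38 + 2*v)
W = 1 (W = 3 - 2 = 1)
k(o) = 5/2 (k(o) = -(-15)/6 = -⅙*(-15) = 5/2)
1/k(A(X(1))) = 1/(5/2) = ⅖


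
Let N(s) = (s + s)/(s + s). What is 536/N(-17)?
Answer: 536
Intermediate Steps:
N(s) = 1 (N(s) = (2*s)/((2*s)) = (2*s)*(1/(2*s)) = 1)
536/N(-17) = 536/1 = 536*1 = 536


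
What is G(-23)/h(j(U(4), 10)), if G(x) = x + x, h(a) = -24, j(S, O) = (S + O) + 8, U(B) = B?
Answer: 23/12 ≈ 1.9167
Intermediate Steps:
j(S, O) = 8 + O + S (j(S, O) = (O + S) + 8 = 8 + O + S)
G(x) = 2*x
G(-23)/h(j(U(4), 10)) = (2*(-23))/(-24) = -46*(-1/24) = 23/12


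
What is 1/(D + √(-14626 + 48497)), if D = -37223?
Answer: -37223/1385517858 - √33871/1385517858 ≈ -2.6999e-5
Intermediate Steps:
1/(D + √(-14626 + 48497)) = 1/(-37223 + √(-14626 + 48497)) = 1/(-37223 + √33871)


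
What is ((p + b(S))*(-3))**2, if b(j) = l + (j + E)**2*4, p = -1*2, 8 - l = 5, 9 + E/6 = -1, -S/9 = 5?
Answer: 17504083809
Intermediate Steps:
S = -45 (S = -9*5 = -45)
E = -60 (E = -54 + 6*(-1) = -54 - 6 = -60)
l = 3 (l = 8 - 1*5 = 8 - 5 = 3)
p = -2
b(j) = 3 + 4*(-60 + j)**2 (b(j) = 3 + (j - 60)**2*4 = 3 + (-60 + j)**2*4 = 3 + 4*(-60 + j)**2)
((p + b(S))*(-3))**2 = ((-2 + (3 + 4*(-60 - 45)**2))*(-3))**2 = ((-2 + (3 + 4*(-105)**2))*(-3))**2 = ((-2 + (3 + 4*11025))*(-3))**2 = ((-2 + (3 + 44100))*(-3))**2 = ((-2 + 44103)*(-3))**2 = (44101*(-3))**2 = (-132303)**2 = 17504083809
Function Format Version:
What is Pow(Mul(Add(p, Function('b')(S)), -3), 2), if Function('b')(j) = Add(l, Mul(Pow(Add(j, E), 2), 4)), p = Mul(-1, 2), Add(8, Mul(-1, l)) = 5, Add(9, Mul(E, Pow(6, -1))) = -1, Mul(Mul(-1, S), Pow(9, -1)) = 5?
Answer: 17504083809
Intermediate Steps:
S = -45 (S = Mul(-9, 5) = -45)
E = -60 (E = Add(-54, Mul(6, -1)) = Add(-54, -6) = -60)
l = 3 (l = Add(8, Mul(-1, 5)) = Add(8, -5) = 3)
p = -2
Function('b')(j) = Add(3, Mul(4, Pow(Add(-60, j), 2))) (Function('b')(j) = Add(3, Mul(Pow(Add(j, -60), 2), 4)) = Add(3, Mul(Pow(Add(-60, j), 2), 4)) = Add(3, Mul(4, Pow(Add(-60, j), 2))))
Pow(Mul(Add(p, Function('b')(S)), -3), 2) = Pow(Mul(Add(-2, Add(3, Mul(4, Pow(Add(-60, -45), 2)))), -3), 2) = Pow(Mul(Add(-2, Add(3, Mul(4, Pow(-105, 2)))), -3), 2) = Pow(Mul(Add(-2, Add(3, Mul(4, 11025))), -3), 2) = Pow(Mul(Add(-2, Add(3, 44100)), -3), 2) = Pow(Mul(Add(-2, 44103), -3), 2) = Pow(Mul(44101, -3), 2) = Pow(-132303, 2) = 17504083809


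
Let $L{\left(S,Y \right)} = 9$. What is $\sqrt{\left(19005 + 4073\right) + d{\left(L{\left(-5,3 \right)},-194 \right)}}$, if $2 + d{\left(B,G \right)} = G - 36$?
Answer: $\sqrt{22846} \approx 151.15$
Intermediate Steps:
$d{\left(B,G \right)} = -38 + G$ ($d{\left(B,G \right)} = -2 + \left(G - 36\right) = -2 + \left(-36 + G\right) = -38 + G$)
$\sqrt{\left(19005 + 4073\right) + d{\left(L{\left(-5,3 \right)},-194 \right)}} = \sqrt{\left(19005 + 4073\right) - 232} = \sqrt{23078 - 232} = \sqrt{22846}$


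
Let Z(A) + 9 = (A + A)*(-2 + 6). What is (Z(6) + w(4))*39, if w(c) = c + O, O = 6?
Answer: 1911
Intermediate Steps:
Z(A) = -9 + 8*A (Z(A) = -9 + (A + A)*(-2 + 6) = -9 + (2*A)*4 = -9 + 8*A)
w(c) = 6 + c (w(c) = c + 6 = 6 + c)
(Z(6) + w(4))*39 = ((-9 + 8*6) + (6 + 4))*39 = ((-9 + 48) + 10)*39 = (39 + 10)*39 = 49*39 = 1911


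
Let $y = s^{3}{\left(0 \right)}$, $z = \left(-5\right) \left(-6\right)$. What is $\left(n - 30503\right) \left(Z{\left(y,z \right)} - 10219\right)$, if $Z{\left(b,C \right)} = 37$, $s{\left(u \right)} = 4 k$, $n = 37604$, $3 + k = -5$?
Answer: $-72302382$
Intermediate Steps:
$k = -8$ ($k = -3 - 5 = -8$)
$z = 30$
$s{\left(u \right)} = -32$ ($s{\left(u \right)} = 4 \left(-8\right) = -32$)
$y = -32768$ ($y = \left(-32\right)^{3} = -32768$)
$\left(n - 30503\right) \left(Z{\left(y,z \right)} - 10219\right) = \left(37604 - 30503\right) \left(37 - 10219\right) = 7101 \left(-10182\right) = -72302382$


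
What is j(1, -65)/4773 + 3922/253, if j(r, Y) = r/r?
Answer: 18719959/1207569 ≈ 15.502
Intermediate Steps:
j(r, Y) = 1
j(1, -65)/4773 + 3922/253 = 1/4773 + 3922/253 = 18719959/1207569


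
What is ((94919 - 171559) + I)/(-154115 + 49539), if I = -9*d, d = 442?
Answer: 40309/52288 ≈ 0.77090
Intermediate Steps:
I = -3978 (I = -9*442 = -3978)
((94919 - 171559) + I)/(-154115 + 49539) = ((94919 - 171559) - 3978)/(-154115 + 49539) = (-76640 - 3978)/(-104576) = -80618*(-1/104576) = 40309/52288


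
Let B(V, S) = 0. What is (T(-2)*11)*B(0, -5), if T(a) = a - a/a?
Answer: 0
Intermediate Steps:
T(a) = -1 + a (T(a) = a - 1*1 = a - 1 = -1 + a)
(T(-2)*11)*B(0, -5) = ((-1 - 2)*11)*0 = -3*11*0 = -33*0 = 0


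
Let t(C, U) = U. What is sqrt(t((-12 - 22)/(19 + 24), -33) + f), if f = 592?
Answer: sqrt(559) ≈ 23.643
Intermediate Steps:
sqrt(t((-12 - 22)/(19 + 24), -33) + f) = sqrt(-33 + 592) = sqrt(559)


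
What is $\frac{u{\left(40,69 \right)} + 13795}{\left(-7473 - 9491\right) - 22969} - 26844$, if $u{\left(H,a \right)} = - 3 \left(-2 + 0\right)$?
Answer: $- \frac{1071975253}{39933} \approx -26844.0$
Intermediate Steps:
$u{\left(H,a \right)} = 6$ ($u{\left(H,a \right)} = \left(-3\right) \left(-2\right) = 6$)
$\frac{u{\left(40,69 \right)} + 13795}{\left(-7473 - 9491\right) - 22969} - 26844 = \frac{6 + 13795}{\left(-7473 - 9491\right) - 22969} - 26844 = \frac{13801}{-16964 - 22969} - 26844 = \frac{13801}{-39933} - 26844 = 13801 \left(- \frac{1}{39933}\right) - 26844 = - \frac{13801}{39933} - 26844 = - \frac{1071975253}{39933}$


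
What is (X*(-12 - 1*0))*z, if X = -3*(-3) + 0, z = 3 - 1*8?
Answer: 540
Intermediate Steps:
z = -5 (z = 3 - 8 = -5)
X = 9 (X = 9 + 0 = 9)
(X*(-12 - 1*0))*z = (9*(-12 - 1*0))*(-5) = (9*(-12 + 0))*(-5) = (9*(-12))*(-5) = -108*(-5) = 540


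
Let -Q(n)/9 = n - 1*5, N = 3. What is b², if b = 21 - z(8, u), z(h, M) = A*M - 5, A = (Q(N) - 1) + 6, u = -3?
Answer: 9025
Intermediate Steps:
Q(n) = 45 - 9*n (Q(n) = -9*(n - 1*5) = -9*(n - 5) = -9*(-5 + n) = 45 - 9*n)
A = 23 (A = ((45 - 9*3) - 1) + 6 = ((45 - 27) - 1) + 6 = (18 - 1) + 6 = 17 + 6 = 23)
z(h, M) = -5 + 23*M (z(h, M) = 23*M - 5 = -5 + 23*M)
b = 95 (b = 21 - (-5 + 23*(-3)) = 21 - (-5 - 69) = 21 - 1*(-74) = 21 + 74 = 95)
b² = 95² = 9025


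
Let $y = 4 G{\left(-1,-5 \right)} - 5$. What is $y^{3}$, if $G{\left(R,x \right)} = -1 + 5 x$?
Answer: $-1295029$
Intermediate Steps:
$y = -109$ ($y = 4 \left(-1 + 5 \left(-5\right)\right) - 5 = 4 \left(-1 - 25\right) - 5 = 4 \left(-26\right) - 5 = -104 - 5 = -109$)
$y^{3} = \left(-109\right)^{3} = -1295029$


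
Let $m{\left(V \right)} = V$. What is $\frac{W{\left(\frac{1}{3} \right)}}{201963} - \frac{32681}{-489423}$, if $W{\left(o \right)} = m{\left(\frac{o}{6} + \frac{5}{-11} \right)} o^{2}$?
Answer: $\frac{356417879713}{5337648216846} \approx 0.066774$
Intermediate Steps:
$W{\left(o \right)} = o^{2} \left(- \frac{5}{11} + \frac{o}{6}\right)$ ($W{\left(o \right)} = \left(\frac{o}{6} + \frac{5}{-11}\right) o^{2} = \left(o \frac{1}{6} + 5 \left(- \frac{1}{11}\right)\right) o^{2} = \left(\frac{o}{6} - \frac{5}{11}\right) o^{2} = \left(- \frac{5}{11} + \frac{o}{6}\right) o^{2} = o^{2} \left(- \frac{5}{11} + \frac{o}{6}\right)$)
$\frac{W{\left(\frac{1}{3} \right)}}{201963} - \frac{32681}{-489423} = \frac{\frac{1}{66} \left(\frac{1}{3}\right)^{2} \left(-30 + \frac{11}{3}\right)}{201963} - \frac{32681}{-489423} = \frac{-30 + 11 \cdot \frac{1}{3}}{66 \cdot 9} \cdot \frac{1}{201963} - - \frac{2971}{44493} = \frac{1}{66} \cdot \frac{1}{9} \left(-30 + \frac{11}{3}\right) \frac{1}{201963} + \frac{2971}{44493} = \frac{1}{66} \cdot \frac{1}{9} \left(- \frac{79}{3}\right) \frac{1}{201963} + \frac{2971}{44493} = \left(- \frac{79}{1782}\right) \frac{1}{201963} + \frac{2971}{44493} = - \frac{79}{359898066} + \frac{2971}{44493} = \frac{356417879713}{5337648216846}$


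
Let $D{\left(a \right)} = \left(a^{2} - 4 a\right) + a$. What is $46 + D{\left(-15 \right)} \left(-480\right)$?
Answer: $-129554$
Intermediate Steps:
$D{\left(a \right)} = a^{2} - 3 a$
$46 + D{\left(-15 \right)} \left(-480\right) = 46 + - 15 \left(-3 - 15\right) \left(-480\right) = 46 + \left(-15\right) \left(-18\right) \left(-480\right) = 46 + 270 \left(-480\right) = 46 - 129600 = -129554$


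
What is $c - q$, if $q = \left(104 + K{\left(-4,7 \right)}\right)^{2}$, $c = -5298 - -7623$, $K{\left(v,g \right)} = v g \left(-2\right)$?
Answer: $-23275$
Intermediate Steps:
$K{\left(v,g \right)} = - 2 g v$ ($K{\left(v,g \right)} = g v \left(-2\right) = - 2 g v$)
$c = 2325$ ($c = -5298 + 7623 = 2325$)
$q = 25600$ ($q = \left(104 - 14 \left(-4\right)\right)^{2} = \left(104 + 56\right)^{2} = 160^{2} = 25600$)
$c - q = 2325 - 25600 = -23275$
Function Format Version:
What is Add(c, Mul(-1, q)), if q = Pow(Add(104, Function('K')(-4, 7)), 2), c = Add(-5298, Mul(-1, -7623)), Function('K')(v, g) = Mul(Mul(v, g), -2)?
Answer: -23275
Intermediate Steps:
Function('K')(v, g) = Mul(-2, g, v) (Function('K')(v, g) = Mul(Mul(g, v), -2) = Mul(-2, g, v))
c = 2325 (c = Add(-5298, 7623) = 2325)
q = 25600 (q = Pow(Add(104, Mul(-2, 7, -4)), 2) = Pow(Add(104, 56), 2) = Pow(160, 2) = 25600)
Add(c, Mul(-1, q)) = Add(2325, Mul(-1, 25600)) = Add(2325, -25600) = -23275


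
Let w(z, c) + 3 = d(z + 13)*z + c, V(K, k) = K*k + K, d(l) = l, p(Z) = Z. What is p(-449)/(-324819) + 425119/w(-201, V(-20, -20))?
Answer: 8123756738/729218655 ≈ 11.140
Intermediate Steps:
V(K, k) = K + K*k
w(z, c) = -3 + c + z*(13 + z) (w(z, c) = -3 + ((z + 13)*z + c) = -3 + ((13 + z)*z + c) = -3 + (z*(13 + z) + c) = -3 + (c + z*(13 + z)) = -3 + c + z*(13 + z))
p(-449)/(-324819) + 425119/w(-201, V(-20, -20)) = -449/(-324819) + 425119/(-3 - 20*(1 - 20) - 201*(13 - 201)) = -449*(-1/324819) + 425119/(-3 - 20*(-19) - 201*(-188)) = 449/324819 + 425119/(-3 + 380 + 37788) = 449/324819 + 425119/38165 = 449/324819 + 425119*(1/38165) = 449/324819 + 25007/2245 = 8123756738/729218655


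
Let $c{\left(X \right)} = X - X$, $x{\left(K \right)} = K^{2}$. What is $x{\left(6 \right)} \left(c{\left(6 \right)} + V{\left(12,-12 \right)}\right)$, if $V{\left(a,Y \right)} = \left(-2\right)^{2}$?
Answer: $144$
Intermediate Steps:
$V{\left(a,Y \right)} = 4$
$c{\left(X \right)} = 0$
$x{\left(6 \right)} \left(c{\left(6 \right)} + V{\left(12,-12 \right)}\right) = 6^{2} \left(0 + 4\right) = 36 \cdot 4 = 144$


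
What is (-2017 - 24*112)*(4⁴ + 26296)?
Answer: -124927160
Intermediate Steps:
(-2017 - 24*112)*(4⁴ + 26296) = (-2017 - 2688)*(256 + 26296) = -4705*26552 = -124927160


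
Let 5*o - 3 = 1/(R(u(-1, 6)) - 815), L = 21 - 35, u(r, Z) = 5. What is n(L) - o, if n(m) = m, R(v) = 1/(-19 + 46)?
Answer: -321253/22004 ≈ -14.600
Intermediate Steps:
L = -14
R(v) = 1/27
o = 13197/22004 (o = ⅗ + 1/(5*(1/27 - 815)) = ⅗ + 1/(5*(-22004/27)) = ⅗ + (⅕)*(-27/22004) = ⅗ - 27/110020 = 13197/22004 ≈ 0.59975)
n(L) - o = -14 - 1*13197/22004 = -14 - 13197/22004 = -321253/22004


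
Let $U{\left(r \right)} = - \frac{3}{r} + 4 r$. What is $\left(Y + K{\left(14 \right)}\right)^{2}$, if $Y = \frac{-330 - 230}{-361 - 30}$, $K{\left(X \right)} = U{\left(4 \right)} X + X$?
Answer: $\frac{32049950625}{611524} \approx 52410.0$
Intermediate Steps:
$K{\left(X \right)} = \frac{65 X}{4}$ ($K{\left(X \right)} = \left(- \frac{3}{4} + 4 \cdot 4\right) X + X = \left(\left(-3\right) \frac{1}{4} + 16\right) X + X = \left(- \frac{3}{4} + 16\right) X + X = \frac{61 X}{4} + X = \frac{65 X}{4}$)
$Y = \frac{560}{391}$ ($Y = - \frac{560}{-391} = \left(-560\right) \left(- \frac{1}{391}\right) = \frac{560}{391} \approx 1.4322$)
$\left(Y + K{\left(14 \right)}\right)^{2} = \left(\frac{560}{391} + \frac{65}{4} \cdot 14\right)^{2} = \left(\frac{560}{391} + \frac{455}{2}\right)^{2} = \left(\frac{179025}{782}\right)^{2} = \frac{32049950625}{611524}$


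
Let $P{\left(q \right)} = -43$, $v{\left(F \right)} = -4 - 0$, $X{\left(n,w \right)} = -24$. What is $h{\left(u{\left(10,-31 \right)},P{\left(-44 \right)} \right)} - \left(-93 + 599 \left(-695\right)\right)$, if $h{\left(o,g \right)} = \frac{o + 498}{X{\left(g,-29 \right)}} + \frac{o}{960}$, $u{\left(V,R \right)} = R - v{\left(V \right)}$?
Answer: $\frac{133241071}{320} \approx 4.1638 \cdot 10^{5}$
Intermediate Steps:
$v{\left(F \right)} = -4$ ($v{\left(F \right)} = -4 + 0 = -4$)
$u{\left(V,R \right)} = 4 + R$ ($u{\left(V,R \right)} = R - -4 = R + 4 = 4 + R$)
$h{\left(o,g \right)} = - \frac{83}{4} - \frac{13 o}{320}$ ($h{\left(o,g \right)} = \frac{o + 498}{-24} + \frac{o}{960} = \left(498 + o\right) \left(- \frac{1}{24}\right) + o \frac{1}{960} = \left(- \frac{83}{4} - \frac{o}{24}\right) + \frac{o}{960} = - \frac{83}{4} - \frac{13 o}{320}$)
$h{\left(u{\left(10,-31 \right)},P{\left(-44 \right)} \right)} - \left(-93 + 599 \left(-695\right)\right) = \left(- \frac{83}{4} - \frac{13 \left(4 - 31\right)}{320}\right) - \left(-93 + 599 \left(-695\right)\right) = \left(- \frac{83}{4} - - \frac{351}{320}\right) - \left(-93 - 416305\right) = \left(- \frac{83}{4} + \frac{351}{320}\right) - -416398 = - \frac{6289}{320} + 416398 = \frac{133241071}{320}$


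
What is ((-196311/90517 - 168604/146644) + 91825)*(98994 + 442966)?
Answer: 2707179790522579320/54400717 ≈ 4.9764e+10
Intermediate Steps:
((-196311/90517 - 168604/146644) + 91825)*(98994 + 442966) = ((-196311*1/90517 - 168604*1/146644) + 91825)*541960 = ((-196311/90517 - 691/601) + 91825)*541960 = (-180530158/54400717 + 91825)*541960 = (4995165308367/54400717)*541960 = 2707179790522579320/54400717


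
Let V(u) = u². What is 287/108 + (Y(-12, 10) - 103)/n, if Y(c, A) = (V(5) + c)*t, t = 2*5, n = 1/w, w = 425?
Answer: 1239587/108 ≈ 11478.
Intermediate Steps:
n = 1/425 ≈ 0.0023529
t = 10
Y(c, A) = 250 + 10*c (Y(c, A) = (5² + c)*10 = (25 + c)*10 = 250 + 10*c)
287/108 + (Y(-12, 10) - 103)/n = 287/108 + ((250 + 10*(-12)) - 103)/(1/425) = 287*(1/108) + ((250 - 120) - 103)*425 = 287/108 + (130 - 103)*425 = 287/108 + 27*425 = 287/108 + 11475 = 1239587/108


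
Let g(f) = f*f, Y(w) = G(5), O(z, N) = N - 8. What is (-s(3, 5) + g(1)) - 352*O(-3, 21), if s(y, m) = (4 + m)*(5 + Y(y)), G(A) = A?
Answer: -4665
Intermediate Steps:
O(z, N) = -8 + N
Y(w) = 5
g(f) = f²
s(y, m) = 40 + 10*m (s(y, m) = (4 + m)*(5 + 5) = (4 + m)*10 = 40 + 10*m)
(-s(3, 5) + g(1)) - 352*O(-3, 21) = (-(40 + 10*5) + 1²) - 352*(-8 + 21) = (-(40 + 50) + 1) - 352*13 = (-1*90 + 1) - 4576 = (-90 + 1) - 4576 = -89 - 4576 = -4665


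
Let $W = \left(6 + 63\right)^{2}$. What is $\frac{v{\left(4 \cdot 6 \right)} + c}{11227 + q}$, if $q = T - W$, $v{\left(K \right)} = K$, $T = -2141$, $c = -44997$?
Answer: $- \frac{44973}{4325} \approx -10.398$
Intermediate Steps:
$W = 4761$ ($W = 69^{2} = 4761$)
$q = -6902$ ($q = -2141 - 4761 = -6902$)
$\frac{v{\left(4 \cdot 6 \right)} + c}{11227 + q} = \frac{4 \cdot 6 - 44997}{11227 - 6902} = \frac{24 - 44997}{4325} = \left(-44973\right) \frac{1}{4325} = - \frac{44973}{4325}$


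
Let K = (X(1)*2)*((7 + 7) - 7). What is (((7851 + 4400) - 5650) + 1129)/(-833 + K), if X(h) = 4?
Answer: -7730/777 ≈ -9.9485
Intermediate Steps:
K = 56 (K = (4*2)*((7 + 7) - 7) = 8*(14 - 7) = 8*7 = 56)
(((7851 + 4400) - 5650) + 1129)/(-833 + K) = (((7851 + 4400) - 5650) + 1129)/(-833 + 56) = ((12251 - 5650) + 1129)/(-777) = (6601 + 1129)*(-1/777) = 7730*(-1/777) = -7730/777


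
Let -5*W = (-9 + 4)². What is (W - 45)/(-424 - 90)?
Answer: 25/257 ≈ 0.097276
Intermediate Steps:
W = -5 (W = -(-9 + 4)²/5 = -⅕*(-5)² = -⅕*25 = -5)
(W - 45)/(-424 - 90) = (-5 - 45)/(-424 - 90) = -50/(-514) = -50*(-1/514) = 25/257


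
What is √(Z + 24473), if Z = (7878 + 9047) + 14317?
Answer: √55715 ≈ 236.04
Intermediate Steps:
Z = 31242 (Z = 16925 + 14317 = 31242)
√(Z + 24473) = √(31242 + 24473) = √55715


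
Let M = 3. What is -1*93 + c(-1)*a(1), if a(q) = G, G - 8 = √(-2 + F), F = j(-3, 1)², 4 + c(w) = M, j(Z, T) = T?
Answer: -101 - I ≈ -101.0 - 1.0*I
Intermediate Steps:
c(w) = -1 (c(w) = -4 + 3 = -1)
F = 1 (F = 1² = 1)
G = 8 + I (G = 8 + √(-2 + 1) = 8 + √(-1) = 8 + I ≈ 8.0 + 1.0*I)
a(q) = 8 + I
-1*93 + c(-1)*a(1) = -1*93 - (8 + I) = -93 + (-8 - I) = -101 - I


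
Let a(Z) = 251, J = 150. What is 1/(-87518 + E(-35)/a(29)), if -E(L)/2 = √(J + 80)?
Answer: -2756860759/241274939905702 + 251*√230/241274939905702 ≈ -1.1426e-5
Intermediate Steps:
E(L) = -2*√230 (E(L) = -2*√(150 + 80) = -2*√230)
1/(-87518 + E(-35)/a(29)) = 1/(-87518 - 2*√230/251)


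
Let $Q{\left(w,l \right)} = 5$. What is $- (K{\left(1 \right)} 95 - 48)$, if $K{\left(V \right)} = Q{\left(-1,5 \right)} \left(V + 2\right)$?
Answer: $-1377$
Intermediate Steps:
$K{\left(V \right)} = 10 + 5 V$ ($K{\left(V \right)} = 5 \left(V + 2\right) = 5 \left(2 + V\right) = 10 + 5 V$)
$- (K{\left(1 \right)} 95 - 48) = - (\left(10 + 5 \cdot 1\right) 95 - 48) = - (\left(10 + 5\right) 95 - 48) = - (15 \cdot 95 - 48) = - (1425 - 48) = \left(-1\right) 1377 = -1377$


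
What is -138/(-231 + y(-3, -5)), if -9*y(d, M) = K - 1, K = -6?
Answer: 621/1036 ≈ 0.59942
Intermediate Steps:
y(d, M) = 7/9 (y(d, M) = -(-6 - 1)/9 = -1/9*(-7) = 7/9)
-138/(-231 + y(-3, -5)) = -138/(-231 + 7/9) = -138/(-2072/9) = -9/2072*(-138) = 621/1036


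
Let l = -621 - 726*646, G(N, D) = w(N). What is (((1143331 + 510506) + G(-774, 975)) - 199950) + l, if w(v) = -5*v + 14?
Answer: 988154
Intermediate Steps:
w(v) = 14 - 5*v
G(N, D) = 14 - 5*N
l = -469617 (l = -621 - 468996 = -469617)
(((1143331 + 510506) + G(-774, 975)) - 199950) + l = (((1143331 + 510506) + (14 - 5*(-774))) - 199950) - 469617 = ((1653837 + (14 + 3870)) - 199950) - 469617 = ((1653837 + 3884) - 199950) - 469617 = (1657721 - 199950) - 469617 = 1457771 - 469617 = 988154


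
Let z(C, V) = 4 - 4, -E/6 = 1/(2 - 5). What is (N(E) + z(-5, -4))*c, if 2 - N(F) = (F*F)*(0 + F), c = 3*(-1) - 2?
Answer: 30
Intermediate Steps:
c = -5 (c = -3 - 2 = -5)
E = 2 (E = -6/(2 - 5) = -6/(-3) = -6*(-⅓) = 2)
z(C, V) = 0
N(F) = 2 - F³ (N(F) = 2 - F*F*(0 + F) = 2 - F²*F = 2 - F³)
(N(E) + z(-5, -4))*c = ((2 - 1*2³) + 0)*(-5) = ((2 - 1*8) + 0)*(-5) = ((2 - 8) + 0)*(-5) = (-6 + 0)*(-5) = -6*(-5) = 30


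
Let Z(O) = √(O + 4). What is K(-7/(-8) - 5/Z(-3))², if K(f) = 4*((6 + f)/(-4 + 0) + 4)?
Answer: 12769/64 ≈ 199.52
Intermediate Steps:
Z(O) = √(4 + O)
K(f) = 10 - f (K(f) = 4*((6 + f)/(-4) + 4) = 4*((6 + f)*(-¼) + 4) = 4*((-3/2 - f/4) + 4) = 4*(5/2 - f/4) = 10 - f)
K(-7/(-8) - 5/Z(-3))² = (10 - (-7/(-8) - 5/√(4 - 3)))² = (10 - (-7*(-⅛) - 5/(√1)))² = (10 - (7/8 - 5/1))² = (10 - (7/8 - 5*1))² = (10 - (7/8 - 5))² = (10 - 1*(-33/8))² = (10 + 33/8)² = (113/8)² = 12769/64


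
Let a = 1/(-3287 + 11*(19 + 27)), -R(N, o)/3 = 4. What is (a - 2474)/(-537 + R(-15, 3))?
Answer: 6880195/1526769 ≈ 4.5064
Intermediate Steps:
R(N, o) = -12 (R(N, o) = -3*4 = -12)
a = -1/2781 (a = 1/(-3287 + 11*46) = 1/(-3287 + 506) = 1/(-2781) = -1/2781 ≈ -0.00035958)
(a - 2474)/(-537 + R(-15, 3)) = (-1/2781 - 2474)/(-537 - 12) = -6880195/2781/(-549) = -6880195/2781*(-1/549) = 6880195/1526769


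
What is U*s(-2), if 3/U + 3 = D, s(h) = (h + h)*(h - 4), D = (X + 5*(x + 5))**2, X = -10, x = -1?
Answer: 72/97 ≈ 0.74227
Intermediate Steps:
D = 100 (D = (-10 + 5*(-1 + 5))**2 = (-10 + 5*4)**2 = (-10 + 20)**2 = 10**2 = 100)
s(h) = 2*h*(-4 + h) (s(h) = (2*h)*(-4 + h) = 2*h*(-4 + h))
U = 3/97 (U = 3/(-3 + 100) = 3/97 ≈ 0.030928)
U*s(-2) = 3*(2*(-2)*(-4 - 2))/97 = 3*(2*(-2)*(-6))/97 = (3/97)*24 = 72/97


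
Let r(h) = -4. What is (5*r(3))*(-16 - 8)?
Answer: 480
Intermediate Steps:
(5*r(3))*(-16 - 8) = (5*(-4))*(-16 - 8) = -20*(-24) = 480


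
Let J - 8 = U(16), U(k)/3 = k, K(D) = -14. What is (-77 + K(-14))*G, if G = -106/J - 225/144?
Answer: 5031/16 ≈ 314.44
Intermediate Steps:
U(k) = 3*k
J = 56 (J = 8 + 3*16 = 8 + 48 = 56)
G = -387/112 (G = -106/56 - 225/144 = -106*1/56 - 225*1/144 = -53/28 - 25/16 = -387/112 ≈ -3.4554)
(-77 + K(-14))*G = (-77 - 14)*(-387/112) = -91*(-387/112) = 5031/16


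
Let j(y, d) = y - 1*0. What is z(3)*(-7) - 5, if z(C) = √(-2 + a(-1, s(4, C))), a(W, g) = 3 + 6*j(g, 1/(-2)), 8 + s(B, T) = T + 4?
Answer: -5 - 7*I*√5 ≈ -5.0 - 15.652*I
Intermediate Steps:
j(y, d) = y (j(y, d) = y + 0 = y)
s(B, T) = -4 + T (s(B, T) = -8 + (T + 4) = -8 + (4 + T) = -4 + T)
a(W, g) = 3 + 6*g
z(C) = √(-23 + 6*C) (z(C) = √(-2 + (3 + 6*(-4 + C))) = √(-2 + (3 + (-24 + 6*C))) = √(-2 + (-21 + 6*C)) = √(-23 + 6*C))
z(3)*(-7) - 5 = √(-23 + 6*3)*(-7) - 5 = √(-23 + 18)*(-7) - 5 = √(-5)*(-7) - 5 = (I*√5)*(-7) - 5 = -7*I*√5 - 5 = -5 - 7*I*√5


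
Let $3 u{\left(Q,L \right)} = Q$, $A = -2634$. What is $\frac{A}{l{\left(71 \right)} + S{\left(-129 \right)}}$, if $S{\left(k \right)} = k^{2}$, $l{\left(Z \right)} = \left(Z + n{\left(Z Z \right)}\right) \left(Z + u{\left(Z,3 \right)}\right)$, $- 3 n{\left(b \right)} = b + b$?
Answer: $\frac{23706}{2653027} \approx 0.0089355$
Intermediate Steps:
$n{\left(b \right)} = - \frac{2 b}{3}$ ($n{\left(b \right)} = - \frac{b + b}{3} = - \frac{2 b}{3}$)
$u{\left(Q,L \right)} = \frac{Q}{3}$
$l{\left(Z \right)} = \frac{4 Z \left(Z - \frac{2 Z^{2}}{3}\right)}{3}$ ($l{\left(Z \right)} = \left(Z - \frac{2 Z Z}{3}\right) \left(Z + \frac{Z}{3}\right) = \left(Z - \frac{2 Z^{2}}{3}\right) \frac{4 Z}{3} = \frac{4 Z \left(Z - \frac{2 Z^{2}}{3}\right)}{3}$)
$\frac{A}{l{\left(71 \right)} + S{\left(-129 \right)}} = - \frac{2634}{\frac{4 \cdot 71^{2} \left(3 - 142\right)}{9} + \left(-129\right)^{2}} = - \frac{2634}{\frac{4}{9} \cdot 5041 \left(3 - 142\right) + 16641} = - \frac{2634}{\frac{4}{9} \cdot 5041 \left(-139\right) + 16641} = - \frac{2634}{- \frac{2802796}{9} + 16641} = - \frac{2634}{- \frac{2653027}{9}} = \left(-2634\right) \left(- \frac{9}{2653027}\right) = \frac{23706}{2653027}$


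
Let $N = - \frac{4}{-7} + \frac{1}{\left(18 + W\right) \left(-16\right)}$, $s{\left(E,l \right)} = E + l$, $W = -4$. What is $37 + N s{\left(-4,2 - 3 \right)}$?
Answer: $\frac{7653}{224} \approx 34.165$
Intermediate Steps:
$N = \frac{127}{224}$ ($N = - \frac{4}{-7} + \frac{1}{\left(18 - 4\right) \left(-16\right)} = \left(-4\right) \left(- \frac{1}{7}\right) + \frac{1}{14} \left(- \frac{1}{16}\right) = \frac{4}{7} + \frac{1}{14} \left(- \frac{1}{16}\right) = \frac{4}{7} - \frac{1}{224} = \frac{127}{224} \approx 0.56696$)
$37 + N s{\left(-4,2 - 3 \right)} = 37 + \frac{127 \left(-4 + \left(2 - 3\right)\right)}{224} = 37 + \frac{127 \left(-4 - 1\right)}{224} = 37 + \frac{127}{224} \left(-5\right) = 37 - \frac{635}{224} = \frac{7653}{224}$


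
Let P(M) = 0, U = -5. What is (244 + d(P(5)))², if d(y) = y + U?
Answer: 57121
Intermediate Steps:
d(y) = -5 + y (d(y) = y - 5 = -5 + y)
(244 + d(P(5)))² = (244 + (-5 + 0))² = (244 - 5)² = 239² = 57121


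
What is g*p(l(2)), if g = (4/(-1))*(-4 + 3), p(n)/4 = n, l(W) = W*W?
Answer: 64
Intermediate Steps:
l(W) = W²
p(n) = 4*n
g = 4 (g = (4*(-1))*(-1) = -4*(-1) = 4)
g*p(l(2)) = 4*(4*2²) = 4*(4*4) = 4*16 = 64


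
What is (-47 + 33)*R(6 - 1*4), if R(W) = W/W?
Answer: -14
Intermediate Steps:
R(W) = 1
(-47 + 33)*R(6 - 1*4) = (-47 + 33)*1 = -14*1 = -14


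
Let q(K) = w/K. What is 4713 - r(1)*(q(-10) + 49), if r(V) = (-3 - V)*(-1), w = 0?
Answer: 4517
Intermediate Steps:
r(V) = 3 + V
q(K) = 0 (q(K) = 0/K = 0)
4713 - r(1)*(q(-10) + 49) = 4713 - (3 + 1)*(0 + 49) = 4713 - 4*49 = 4713 - 1*196 = 4713 - 196 = 4517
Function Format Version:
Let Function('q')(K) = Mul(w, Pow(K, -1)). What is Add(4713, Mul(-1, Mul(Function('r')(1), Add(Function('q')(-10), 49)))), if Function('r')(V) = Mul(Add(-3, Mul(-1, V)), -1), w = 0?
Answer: 4517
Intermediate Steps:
Function('r')(V) = Add(3, V)
Function('q')(K) = 0 (Function('q')(K) = Mul(0, Pow(K, -1)) = 0)
Add(4713, Mul(-1, Mul(Function('r')(1), Add(Function('q')(-10), 49)))) = Add(4713, Mul(-1, Mul(Add(3, 1), Add(0, 49)))) = Add(4713, Mul(-1, Mul(4, 49))) = Add(4713, Mul(-1, 196)) = Add(4713, -196) = 4517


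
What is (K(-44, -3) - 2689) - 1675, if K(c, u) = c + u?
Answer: -4411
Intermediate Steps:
(K(-44, -3) - 2689) - 1675 = ((-44 - 3) - 2689) - 1675 = (-47 - 2689) - 1675 = -2736 - 1675 = -4411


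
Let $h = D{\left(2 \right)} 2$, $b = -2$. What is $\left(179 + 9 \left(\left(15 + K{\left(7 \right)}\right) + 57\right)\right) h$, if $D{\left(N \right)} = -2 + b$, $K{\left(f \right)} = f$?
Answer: $-7120$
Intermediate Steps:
$D{\left(N \right)} = -4$ ($D{\left(N \right)} = -2 - 2 = -4$)
$h = -8$ ($h = \left(-4\right) 2 = -8$)
$\left(179 + 9 \left(\left(15 + K{\left(7 \right)}\right) + 57\right)\right) h = \left(179 + 9 \left(\left(15 + 7\right) + 57\right)\right) \left(-8\right) = \left(179 + 9 \left(22 + 57\right)\right) \left(-8\right) = \left(179 + 9 \cdot 79\right) \left(-8\right) = \left(179 + 711\right) \left(-8\right) = 890 \left(-8\right) = -7120$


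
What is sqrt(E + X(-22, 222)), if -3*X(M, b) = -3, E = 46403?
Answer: 6*sqrt(1289) ≈ 215.42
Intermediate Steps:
X(M, b) = 1 (X(M, b) = -1/3*(-3) = 1)
sqrt(E + X(-22, 222)) = sqrt(46403 + 1) = sqrt(46404) = 6*sqrt(1289)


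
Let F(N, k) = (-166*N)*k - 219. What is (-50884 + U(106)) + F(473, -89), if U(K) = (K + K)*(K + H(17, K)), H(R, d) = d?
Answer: 6981943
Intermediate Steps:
F(N, k) = -219 - 166*N*k (F(N, k) = -166*N*k - 219 = -219 - 166*N*k)
U(K) = 4*K² (U(K) = (K + K)*(K + K) = (2*K)*(2*K) = 4*K²)
(-50884 + U(106)) + F(473, -89) = (-50884 + 4*106²) + (-219 - 166*473*(-89)) = (-50884 + 4*11236) + (-219 + 6988102) = (-50884 + 44944) + 6987883 = -5940 + 6987883 = 6981943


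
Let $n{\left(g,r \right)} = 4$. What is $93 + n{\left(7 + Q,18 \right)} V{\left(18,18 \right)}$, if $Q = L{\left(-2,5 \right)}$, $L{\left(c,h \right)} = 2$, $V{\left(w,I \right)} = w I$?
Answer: $1389$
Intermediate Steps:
$V{\left(w,I \right)} = I w$
$Q = 2$
$93 + n{\left(7 + Q,18 \right)} V{\left(18,18 \right)} = 93 + 4 \cdot 18 \cdot 18 = 93 + 4 \cdot 324 = 93 + 1296 = 1389$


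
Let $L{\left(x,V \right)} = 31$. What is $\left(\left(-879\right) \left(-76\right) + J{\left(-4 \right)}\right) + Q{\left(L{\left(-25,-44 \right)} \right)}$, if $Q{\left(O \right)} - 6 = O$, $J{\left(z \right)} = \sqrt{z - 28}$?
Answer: $66841 + 4 i \sqrt{2} \approx 66841.0 + 5.6569 i$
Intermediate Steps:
$J{\left(z \right)} = \sqrt{-28 + z}$
$Q{\left(O \right)} = 6 + O$
$\left(\left(-879\right) \left(-76\right) + J{\left(-4 \right)}\right) + Q{\left(L{\left(-25,-44 \right)} \right)} = \left(\left(-879\right) \left(-76\right) + \sqrt{-28 - 4}\right) + \left(6 + 31\right) = \left(66804 + \sqrt{-32}\right) + 37 = \left(66804 + 4 i \sqrt{2}\right) + 37 = 66841 + 4 i \sqrt{2}$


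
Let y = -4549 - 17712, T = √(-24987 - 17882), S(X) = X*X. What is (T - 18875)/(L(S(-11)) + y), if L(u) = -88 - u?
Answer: 3775/4494 - I*√42869/22470 ≈ 0.84001 - 0.0092144*I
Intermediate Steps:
S(X) = X²
T = I*√42869 (T = √(-42869) = I*√42869 ≈ 207.05*I)
y = -22261
(T - 18875)/(L(S(-11)) + y) = (I*√42869 - 18875)/((-88 - 1*(-11)²) - 22261) = (-18875 + I*√42869)/((-88 - 1*121) - 22261) = (-18875 + I*√42869)/((-88 - 121) - 22261) = (-18875 + I*√42869)/(-209 - 22261) = (-18875 + I*√42869)/(-22470) = (-18875 + I*√42869)*(-1/22470) = 3775/4494 - I*√42869/22470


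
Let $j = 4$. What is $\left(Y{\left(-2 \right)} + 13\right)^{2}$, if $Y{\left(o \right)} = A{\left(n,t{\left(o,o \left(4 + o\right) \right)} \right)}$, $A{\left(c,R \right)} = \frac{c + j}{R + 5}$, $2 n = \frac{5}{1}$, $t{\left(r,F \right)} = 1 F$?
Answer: $\frac{1521}{4} \approx 380.25$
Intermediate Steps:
$t{\left(r,F \right)} = F$
$n = \frac{5}{2}$ ($n = \frac{5 \cdot 1^{-1}}{2} = \frac{5 \cdot 1}{2} = \frac{1}{2} \cdot 5 = \frac{5}{2} \approx 2.5$)
$A{\left(c,R \right)} = \frac{4 + c}{5 + R}$ ($A{\left(c,R \right)} = \frac{c + 4}{R + 5} = \frac{4 + c}{5 + R}$)
$Y{\left(o \right)} = \frac{13}{2 \left(5 + o \left(4 + o\right)\right)}$ ($Y{\left(o \right)} = \frac{4 + \frac{5}{2}}{5 + o \left(4 + o\right)} = \frac{1}{5 + o \left(4 + o\right)} \frac{13}{2} = \frac{13}{2 \left(5 + o \left(4 + o\right)\right)}$)
$\left(Y{\left(-2 \right)} + 13\right)^{2} = \left(\frac{13}{2 \left(5 - 2 \left(4 - 2\right)\right)} + 13\right)^{2} = \left(\frac{13}{2 \left(5 - 4\right)} + 13\right)^{2} = \left(\frac{13}{2 \cdot 1} + 13\right)^{2} = \left(\frac{13}{2} \cdot 1 + 13\right)^{2} = \left(\frac{13}{2} + 13\right)^{2} = \left(\frac{39}{2}\right)^{2} = \frac{1521}{4}$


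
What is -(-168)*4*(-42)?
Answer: -28224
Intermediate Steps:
-(-168)*4*(-42) = -24*(-28)*(-42) = 672*(-42) = -28224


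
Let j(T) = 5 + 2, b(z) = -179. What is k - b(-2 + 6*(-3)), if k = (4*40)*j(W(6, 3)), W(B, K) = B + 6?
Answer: 1299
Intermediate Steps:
W(B, K) = 6 + B
j(T) = 7
k = 1120 (k = (4*40)*7 = 160*7 = 1120)
k - b(-2 + 6*(-3)) = 1120 - 1*(-179) = 1120 + 179 = 1299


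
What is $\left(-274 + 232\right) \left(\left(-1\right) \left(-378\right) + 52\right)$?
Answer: $-18060$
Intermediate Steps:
$\left(-274 + 232\right) \left(\left(-1\right) \left(-378\right) + 52\right) = - 42 \left(378 + 52\right) = \left(-42\right) 430 = -18060$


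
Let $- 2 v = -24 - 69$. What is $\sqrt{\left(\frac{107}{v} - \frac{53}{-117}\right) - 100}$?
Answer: $\frac{i \sqrt{142142533}}{1209} \approx 9.8613 i$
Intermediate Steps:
$v = \frac{93}{2}$ ($v = - \frac{-24 - 69}{2} = \left(- \frac{1}{2}\right) \left(-93\right) = \frac{93}{2} \approx 46.5$)
$\sqrt{\left(\frac{107}{v} - \frac{53}{-117}\right) - 100} = \sqrt{\left(\frac{107}{\frac{93}{2}} - \frac{53}{-117}\right) - 100} = \sqrt{\left(107 \cdot \frac{2}{93} - - \frac{53}{117}\right) - 100} = \sqrt{\left(\frac{214}{93} + \frac{53}{117}\right) - 100} = \sqrt{\frac{9989}{3627} - 100} = \sqrt{- \frac{352711}{3627}} = \frac{i \sqrt{142142533}}{1209}$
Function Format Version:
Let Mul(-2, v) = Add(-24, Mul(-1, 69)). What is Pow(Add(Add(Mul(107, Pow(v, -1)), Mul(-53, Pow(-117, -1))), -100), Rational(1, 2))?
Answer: Mul(Rational(1, 1209), I, Pow(142142533, Rational(1, 2))) ≈ Mul(9.8613, I)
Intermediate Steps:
v = Rational(93, 2) (v = Mul(Rational(-1, 2), Add(-24, Mul(-1, 69))) = Mul(Rational(-1, 2), Add(-24, -69)) = Mul(Rational(-1, 2), -93) = Rational(93, 2) ≈ 46.500)
Pow(Add(Add(Mul(107, Pow(v, -1)), Mul(-53, Pow(-117, -1))), -100), Rational(1, 2)) = Pow(Add(Add(Mul(107, Pow(Rational(93, 2), -1)), Mul(-53, Pow(-117, -1))), -100), Rational(1, 2)) = Pow(Add(Add(Mul(107, Rational(2, 93)), Mul(-53, Rational(-1, 117))), -100), Rational(1, 2)) = Pow(Add(Add(Rational(214, 93), Rational(53, 117)), -100), Rational(1, 2)) = Pow(Add(Rational(9989, 3627), -100), Rational(1, 2)) = Pow(Rational(-352711, 3627), Rational(1, 2)) = Mul(Rational(1, 1209), I, Pow(142142533, Rational(1, 2)))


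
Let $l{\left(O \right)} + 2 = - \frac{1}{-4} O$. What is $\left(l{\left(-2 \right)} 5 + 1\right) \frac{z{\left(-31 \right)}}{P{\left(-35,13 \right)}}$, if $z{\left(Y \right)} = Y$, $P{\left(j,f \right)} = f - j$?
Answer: $\frac{713}{96} \approx 7.4271$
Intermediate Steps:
$l{\left(O \right)} = -2 + \frac{O}{4}$ ($l{\left(O \right)} = -2 + - \frac{1}{-4} O = -2 + \left(-1\right) \left(- \frac{1}{4}\right) O = -2 + \frac{O}{4}$)
$\left(l{\left(-2 \right)} 5 + 1\right) \frac{z{\left(-31 \right)}}{P{\left(-35,13 \right)}} = \left(\left(-2 + \frac{1}{4} \left(-2\right)\right) 5 + 1\right) \left(- \frac{31}{13 - -35}\right) = \left(\left(-2 - \frac{1}{2}\right) 5 + 1\right) \left(- \frac{31}{13 + 35}\right) = \left(\left(- \frac{5}{2}\right) 5 + 1\right) \left(- \frac{31}{48}\right) = \left(- \frac{25}{2} + 1\right) \left(\left(-31\right) \frac{1}{48}\right) = \left(- \frac{23}{2}\right) \left(- \frac{31}{48}\right) = \frac{713}{96}$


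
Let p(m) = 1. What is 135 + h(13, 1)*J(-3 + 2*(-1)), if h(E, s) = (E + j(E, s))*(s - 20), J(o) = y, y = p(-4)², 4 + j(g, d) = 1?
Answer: -55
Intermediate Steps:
j(g, d) = -3 (j(g, d) = -4 + 1 = -3)
y = 1 (y = 1² = 1)
J(o) = 1
h(E, s) = (-20 + s)*(-3 + E) (h(E, s) = (E - 3)*(s - 20) = (-3 + E)*(-20 + s) = (-20 + s)*(-3 + E))
135 + h(13, 1)*J(-3 + 2*(-1)) = 135 + (60 - 20*13 - 3*1 + 13*1)*1 = 135 + (60 - 260 - 3 + 13)*1 = 135 - 190*1 = 135 - 190 = -55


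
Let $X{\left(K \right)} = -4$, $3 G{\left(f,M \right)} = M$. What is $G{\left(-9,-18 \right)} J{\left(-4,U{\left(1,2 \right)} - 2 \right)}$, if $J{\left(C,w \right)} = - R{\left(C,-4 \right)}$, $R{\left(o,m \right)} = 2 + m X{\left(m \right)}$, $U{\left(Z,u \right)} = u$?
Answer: $108$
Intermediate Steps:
$G{\left(f,M \right)} = \frac{M}{3}$
$R{\left(o,m \right)} = 2 - 4 m$ ($R{\left(o,m \right)} = 2 + m \left(-4\right) = 2 - 4 m$)
$J{\left(C,w \right)} = -18$ ($J{\left(C,w \right)} = - (2 - -16) = - (2 + 16) = \left(-1\right) 18 = -18$)
$G{\left(-9,-18 \right)} J{\left(-4,U{\left(1,2 \right)} - 2 \right)} = \frac{1}{3} \left(-18\right) \left(-18\right) = \left(-6\right) \left(-18\right) = 108$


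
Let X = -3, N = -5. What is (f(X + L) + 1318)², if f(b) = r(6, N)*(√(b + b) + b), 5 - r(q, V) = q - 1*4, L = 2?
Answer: 1729207 + 7890*I*√2 ≈ 1.7292e+6 + 11158.0*I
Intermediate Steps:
r(q, V) = 9 - q (r(q, V) = 5 - (q - 1*4) = 5 - (q - 4) = 5 - (-4 + q) = 5 + (4 - q) = 9 - q)
f(b) = 3*b + 3*√2*√b (f(b) = (9 - 1*6)*(√(b + b) + b) = (9 - 6)*(√(2*b) + b) = 3*(√2*√b + b) = 3*(b + √2*√b) = 3*b + 3*√2*√b)
(f(X + L) + 1318)² = ((3*(-3 + 2) + 3*√2*√(-3 + 2)) + 1318)² = ((3*(-1) + 3*√2*√(-1)) + 1318)² = ((-3 + 3*√2*I) + 1318)² = ((-3 + 3*I*√2) + 1318)² = (1315 + 3*I*√2)²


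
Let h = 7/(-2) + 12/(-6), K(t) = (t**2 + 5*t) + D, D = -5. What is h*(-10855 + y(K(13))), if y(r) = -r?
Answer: 60962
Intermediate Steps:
K(t) = -5 + t**2 + 5*t (K(t) = (t**2 + 5*t) - 5 = -5 + t**2 + 5*t)
h = -11/2 (h = 7*(-1/2) + 12*(-1/6) = -7/2 - 2 = -11/2 ≈ -5.5000)
h*(-10855 + y(K(13))) = -11*(-10855 - (-5 + 13**2 + 5*13))/2 = -11*(-10855 - (-5 + 169 + 65))/2 = -11*(-10855 - 1*229)/2 = -11*(-10855 - 229)/2 = -11/2*(-11084) = 60962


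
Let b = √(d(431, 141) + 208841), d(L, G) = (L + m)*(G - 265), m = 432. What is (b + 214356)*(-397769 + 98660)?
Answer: -64115808804 - 299109*√101829 ≈ -6.4211e+10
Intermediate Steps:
d(L, G) = (-265 + G)*(432 + L) (d(L, G) = (L + 432)*(G - 265) = (432 + L)*(-265 + G) = (-265 + G)*(432 + L))
b = √101829 (b = √((-114480 - 265*431 + 432*141 + 141*431) + 208841) = √((-114480 - 114215 + 60912 + 60771) + 208841) = √(-107012 + 208841) = √101829 ≈ 319.11)
(b + 214356)*(-397769 + 98660) = (√101829 + 214356)*(-397769 + 98660) = (214356 + √101829)*(-299109) = -64115808804 - 299109*√101829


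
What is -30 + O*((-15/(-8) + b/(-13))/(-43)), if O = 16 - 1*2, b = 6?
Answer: -68109/2236 ≈ -30.460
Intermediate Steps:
O = 14 (O = 16 - 2 = 14)
-30 + O*((-15/(-8) + b/(-13))/(-43)) = -30 + 14*((-15/(-8) + 6/(-13))/(-43)) = -30 + 14*((-15*(-1/8) + 6*(-1/13))*(-1/43)) = -30 + 14*((15/8 - 6/13)*(-1/43)) = -30 + 14*((147/104)*(-1/43)) = -30 + 14*(-147/4472) = -30 - 1029/2236 = -68109/2236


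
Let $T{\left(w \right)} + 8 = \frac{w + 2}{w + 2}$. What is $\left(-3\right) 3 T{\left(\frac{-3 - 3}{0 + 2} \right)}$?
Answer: $63$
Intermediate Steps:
$T{\left(w \right)} = -7$ ($T{\left(w \right)} = -8 + \frac{w + 2}{w + 2} = -8 + \frac{2 + w}{2 + w} = -8 + 1 = -7$)
$\left(-3\right) 3 T{\left(\frac{-3 - 3}{0 + 2} \right)} = \left(-3\right) 3 \left(-7\right) = \left(-9\right) \left(-7\right) = 63$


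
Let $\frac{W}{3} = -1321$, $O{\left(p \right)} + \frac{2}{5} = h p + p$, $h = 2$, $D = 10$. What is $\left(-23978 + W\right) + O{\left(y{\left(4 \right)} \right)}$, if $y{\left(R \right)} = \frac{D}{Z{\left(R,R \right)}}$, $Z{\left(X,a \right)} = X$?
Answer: $- \frac{279339}{10} \approx -27934.0$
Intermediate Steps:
$y{\left(R \right)} = \frac{10}{R}$
$O{\left(p \right)} = - \frac{2}{5} + 3 p$ ($O{\left(p \right)} = - \frac{2}{5} + \left(2 p + p\right) = - \frac{2}{5} + 3 p$)
$W = -3963$ ($W = 3 \left(-1321\right) = -3963$)
$\left(-23978 + W\right) + O{\left(y{\left(4 \right)} \right)} = \left(-23978 - 3963\right) - \left(\frac{2}{5} - 3 \cdot \frac{10}{4}\right) = -27941 - \left(\frac{2}{5} - 3 \cdot 10 \cdot \frac{1}{4}\right) = -27941 + \left(- \frac{2}{5} + 3 \cdot \frac{5}{2}\right) = -27941 + \left(- \frac{2}{5} + \frac{15}{2}\right) = -27941 + \frac{71}{10} = - \frac{279339}{10}$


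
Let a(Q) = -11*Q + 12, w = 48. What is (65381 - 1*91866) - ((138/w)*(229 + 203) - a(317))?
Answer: -31202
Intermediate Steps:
a(Q) = 12 - 11*Q
(65381 - 1*91866) - ((138/w)*(229 + 203) - a(317)) = (65381 - 1*91866) - ((138/48)*(229 + 203) - (12 - 11*317)) = (65381 - 91866) - ((138*(1/48))*432 - (12 - 3487)) = -26485 - ((23/8)*432 - 1*(-3475)) = -26485 - (1242 + 3475) = -26485 - 1*4717 = -26485 - 4717 = -31202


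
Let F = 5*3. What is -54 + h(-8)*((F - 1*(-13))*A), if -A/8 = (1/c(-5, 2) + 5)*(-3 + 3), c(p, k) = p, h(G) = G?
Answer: -54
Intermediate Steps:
F = 15
A = 0 (A = -8*(1/(-5) + 5)*(-3 + 3) = -8*(-1/5 + 5)*0 = -192*0/5 = -8*0 = 0)
-54 + h(-8)*((F - 1*(-13))*A) = -54 - 8*(15 - 1*(-13))*0 = -54 - 8*(15 + 13)*0 = -54 - 224*0 = -54 - 8*0 = -54 + 0 = -54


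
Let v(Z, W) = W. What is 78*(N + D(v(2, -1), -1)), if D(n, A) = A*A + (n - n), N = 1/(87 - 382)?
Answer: 22932/295 ≈ 77.736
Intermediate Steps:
N = -1/295 (N = 1/(-295) = -1/295 ≈ -0.0033898)
D(n, A) = A² (D(n, A) = A² + 0 = A²)
78*(N + D(v(2, -1), -1)) = 78*(-1/295 + (-1)²) = 78*(-1/295 + 1) = 78*(294/295) = 22932/295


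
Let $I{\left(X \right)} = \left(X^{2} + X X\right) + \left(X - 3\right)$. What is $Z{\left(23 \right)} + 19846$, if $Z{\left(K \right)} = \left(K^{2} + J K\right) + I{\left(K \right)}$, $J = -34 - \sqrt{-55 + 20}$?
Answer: $20671 - 23 i \sqrt{35} \approx 20671.0 - 136.07 i$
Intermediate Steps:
$I{\left(X \right)} = -3 + X + 2 X^{2}$ ($I{\left(X \right)} = \left(X^{2} + X^{2}\right) + \left(X - 3\right) = 2 X^{2} + \left(-3 + X\right) = -3 + X + 2 X^{2}$)
$J = -34 - i \sqrt{35}$ ($J = -34 - \sqrt{-35} = -34 - i \sqrt{35} \approx -34.0 - 5.9161 i$)
$Z{\left(K \right)} = -3 + K + 3 K^{2} + K \left(-34 - i \sqrt{35}\right)$ ($Z{\left(K \right)} = \left(K^{2} + \left(-34 - i \sqrt{35}\right) K\right) + \left(-3 + K + 2 K^{2}\right) = \left(K^{2} + K \left(-34 - i \sqrt{35}\right)\right) + \left(-3 + K + 2 K^{2}\right) = -3 + K + 3 K^{2} + K \left(-34 - i \sqrt{35}\right)$)
$Z{\left(23 \right)} + 19846 = \left(-3 + 23 + 3 \cdot 23^{2} - 23 \left(34 + i \sqrt{35}\right)\right) + 19846 = \left(-3 + 23 + 3 \cdot 529 - \left(782 + 23 i \sqrt{35}\right)\right) + 19846 = \left(-3 + 23 + 1587 - \left(782 + 23 i \sqrt{35}\right)\right) + 19846 = \left(825 - 23 i \sqrt{35}\right) + 19846 = 20671 - 23 i \sqrt{35}$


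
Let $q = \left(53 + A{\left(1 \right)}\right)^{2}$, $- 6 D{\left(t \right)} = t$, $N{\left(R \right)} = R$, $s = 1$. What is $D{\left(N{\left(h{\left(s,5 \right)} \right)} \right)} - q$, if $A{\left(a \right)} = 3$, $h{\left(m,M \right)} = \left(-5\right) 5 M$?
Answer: $- \frac{18691}{6} \approx -3115.2$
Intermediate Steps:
$h{\left(m,M \right)} = - 25 M$
$D{\left(t \right)} = - \frac{t}{6}$
$q = 3136$ ($q = \left(53 + 3\right)^{2} = 56^{2} = 3136$)
$D{\left(N{\left(h{\left(s,5 \right)} \right)} \right)} - q = - \frac{\left(-25\right) 5}{6} - 3136 = \left(- \frac{1}{6}\right) \left(-125\right) - 3136 = \frac{125}{6} - 3136 = - \frac{18691}{6}$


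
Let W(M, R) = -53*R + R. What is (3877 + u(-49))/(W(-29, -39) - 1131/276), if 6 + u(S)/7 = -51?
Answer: 319976/186199 ≈ 1.7185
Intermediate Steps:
W(M, R) = -52*R
u(S) = -399 (u(S) = -42 + 7*(-51) = -42 - 357 = -399)
(3877 + u(-49))/(W(-29, -39) - 1131/276) = (3877 - 399)/(-52*(-39) - 1131/276) = 3478/(2028 - 1131*1/276) = 3478/(2028 - 377/92) = 3478/(186199/92) = 3478*(92/186199) = 319976/186199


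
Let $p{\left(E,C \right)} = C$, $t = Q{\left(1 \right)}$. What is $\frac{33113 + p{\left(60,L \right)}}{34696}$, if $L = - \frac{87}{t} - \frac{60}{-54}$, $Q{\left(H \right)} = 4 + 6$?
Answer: $\frac{2979487}{3122640} \approx 0.95416$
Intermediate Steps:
$Q{\left(H \right)} = 10$
$t = 10$
$L = - \frac{683}{90}$ ($L = - \frac{87}{10} - \frac{60}{-54} = \left(-87\right) \frac{1}{10} - - \frac{10}{9} = - \frac{87}{10} + \frac{10}{9} = - \frac{683}{90} \approx -7.5889$)
$\frac{33113 + p{\left(60,L \right)}}{34696} = \frac{33113 - \frac{683}{90}}{34696} = \frac{2979487}{90} \cdot \frac{1}{34696} = \frac{2979487}{3122640}$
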